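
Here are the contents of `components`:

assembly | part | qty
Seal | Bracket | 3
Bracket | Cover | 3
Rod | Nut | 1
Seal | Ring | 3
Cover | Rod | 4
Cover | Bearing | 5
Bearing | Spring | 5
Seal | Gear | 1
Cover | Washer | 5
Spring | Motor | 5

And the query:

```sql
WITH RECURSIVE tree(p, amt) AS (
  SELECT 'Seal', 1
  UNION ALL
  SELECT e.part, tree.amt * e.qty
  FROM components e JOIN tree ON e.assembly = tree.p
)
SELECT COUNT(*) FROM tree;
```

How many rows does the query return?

Base: (Seal, amt=1).
Iteration 1: components of {Seal} -> Bracket = 1*3 = 3, Gear = 1*1 = 1, Ring = 1*3 = 3.
Iteration 2: components of {Bracket,Gear,Ring} -> Cover = 3*3 = 9.
Iteration 3: components of {Cover} -> Bearing = 9*5 = 45, Rod = 9*4 = 36, Washer = 9*5 = 45.
Iteration 4: components of {Bearing,Rod,Washer} -> Nut = 36*1 = 36, Spring = 45*5 = 225.
Iteration 5: components of {Nut,Spring} -> Motor = 225*5 = 1125.
Iteration 6: no further components; recursion stops.
Total rows emitted: 11.

11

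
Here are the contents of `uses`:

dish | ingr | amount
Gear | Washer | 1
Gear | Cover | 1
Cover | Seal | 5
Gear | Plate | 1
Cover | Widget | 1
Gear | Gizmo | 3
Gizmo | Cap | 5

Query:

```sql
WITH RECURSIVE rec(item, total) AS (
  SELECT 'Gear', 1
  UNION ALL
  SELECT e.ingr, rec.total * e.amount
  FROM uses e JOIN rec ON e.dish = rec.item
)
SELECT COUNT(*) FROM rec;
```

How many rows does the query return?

8

Base: (Gear, total=1).
Iteration 1: components of {Gear} -> Cover = 1*1 = 1, Gizmo = 1*3 = 3, Plate = 1*1 = 1, Washer = 1*1 = 1.
Iteration 2: components of {Cover,Gizmo,Plate,Washer} -> Cap = 3*5 = 15, Seal = 1*5 = 5, Widget = 1*1 = 1.
Iteration 3: no further components; recursion stops.
Total rows emitted: 8.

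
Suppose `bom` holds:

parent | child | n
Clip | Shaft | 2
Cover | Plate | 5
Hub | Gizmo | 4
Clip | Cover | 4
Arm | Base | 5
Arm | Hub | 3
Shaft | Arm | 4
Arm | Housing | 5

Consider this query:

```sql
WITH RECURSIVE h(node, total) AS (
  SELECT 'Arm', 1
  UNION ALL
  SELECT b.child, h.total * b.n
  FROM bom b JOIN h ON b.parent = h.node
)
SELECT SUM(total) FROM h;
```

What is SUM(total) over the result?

26

Base: (Arm, total=1).
Iteration 1: components of {Arm} -> Base = 1*5 = 5, Housing = 1*5 = 5, Hub = 1*3 = 3.
Iteration 2: components of {Base,Housing,Hub} -> Gizmo = 3*4 = 12.
Iteration 3: no further components; recursion stops.
SUM(total) = 1 + 5 + 5 + 3 + 12 = 26.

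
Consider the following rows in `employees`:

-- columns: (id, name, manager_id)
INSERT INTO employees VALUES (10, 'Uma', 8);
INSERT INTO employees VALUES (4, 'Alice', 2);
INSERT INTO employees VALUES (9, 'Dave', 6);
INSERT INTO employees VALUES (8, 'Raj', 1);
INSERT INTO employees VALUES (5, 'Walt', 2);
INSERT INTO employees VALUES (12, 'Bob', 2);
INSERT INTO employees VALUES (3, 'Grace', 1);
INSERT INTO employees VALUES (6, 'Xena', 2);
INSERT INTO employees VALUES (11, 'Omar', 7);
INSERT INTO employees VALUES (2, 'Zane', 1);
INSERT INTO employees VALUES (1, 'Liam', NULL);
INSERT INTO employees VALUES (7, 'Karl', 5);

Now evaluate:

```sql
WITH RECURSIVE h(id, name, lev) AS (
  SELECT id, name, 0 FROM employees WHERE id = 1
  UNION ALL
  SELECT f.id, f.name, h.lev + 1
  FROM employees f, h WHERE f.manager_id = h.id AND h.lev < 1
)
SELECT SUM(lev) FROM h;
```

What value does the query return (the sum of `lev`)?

Base: id=1 (Liam) at lev 0.
Iteration 1: rows with manager_id in {1} -> Zane (id 2, lev 1), Grace (id 3, lev 1), Raj (id 8, lev 1).
Iteration 2: lev < 1 fails for all current rows; recursion stops.
SUM(lev) = 0 + 1 + 1 + 1 = 3.

3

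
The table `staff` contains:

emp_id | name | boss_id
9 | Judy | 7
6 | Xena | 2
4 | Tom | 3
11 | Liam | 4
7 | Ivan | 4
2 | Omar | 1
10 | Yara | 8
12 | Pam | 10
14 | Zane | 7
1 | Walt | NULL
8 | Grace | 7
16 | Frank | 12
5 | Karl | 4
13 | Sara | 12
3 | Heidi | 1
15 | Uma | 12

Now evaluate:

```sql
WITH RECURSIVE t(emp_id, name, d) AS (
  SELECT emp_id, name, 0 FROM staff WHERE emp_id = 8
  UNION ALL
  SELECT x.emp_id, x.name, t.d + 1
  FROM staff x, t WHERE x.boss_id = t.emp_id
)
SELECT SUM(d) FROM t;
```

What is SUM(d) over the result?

12

Base: emp_id=8 (Grace) at d 0.
Iteration 1: rows with boss_id in {8} -> Yara (id 10, d 1).
Iteration 2: rows with boss_id in {10} -> Pam (id 12, d 2).
Iteration 3: rows with boss_id in {12} -> Sara (id 13, d 3), Uma (id 15, d 3), Frank (id 16, d 3).
Iteration 4: no rows with boss_id in {13,15,16}; recursion stops.
SUM(d) = 0 + 1 + 2 + 3 + 3 + 3 = 12.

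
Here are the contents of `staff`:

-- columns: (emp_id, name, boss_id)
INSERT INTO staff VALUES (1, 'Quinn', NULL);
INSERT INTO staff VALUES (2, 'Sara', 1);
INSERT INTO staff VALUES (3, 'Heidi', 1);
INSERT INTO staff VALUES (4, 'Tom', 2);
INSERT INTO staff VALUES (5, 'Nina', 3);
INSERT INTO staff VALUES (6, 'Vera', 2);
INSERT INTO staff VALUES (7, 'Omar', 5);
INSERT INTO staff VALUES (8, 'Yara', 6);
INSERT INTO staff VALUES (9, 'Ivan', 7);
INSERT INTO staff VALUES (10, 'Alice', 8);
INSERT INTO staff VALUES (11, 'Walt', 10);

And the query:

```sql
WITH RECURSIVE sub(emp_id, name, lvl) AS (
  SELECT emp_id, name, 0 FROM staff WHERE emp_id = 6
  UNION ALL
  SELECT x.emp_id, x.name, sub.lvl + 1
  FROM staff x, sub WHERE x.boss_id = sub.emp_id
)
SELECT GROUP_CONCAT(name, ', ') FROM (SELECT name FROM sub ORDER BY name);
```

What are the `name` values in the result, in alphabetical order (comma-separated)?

Base: emp_id=6 (Vera) at lvl 0.
Iteration 1: rows with boss_id in {6} -> Yara (id 8, lvl 1).
Iteration 2: rows with boss_id in {8} -> Alice (id 10, lvl 2).
Iteration 3: rows with boss_id in {10} -> Walt (id 11, lvl 3).
Iteration 4: no rows with boss_id in {11}; recursion stops.

Alice, Vera, Walt, Yara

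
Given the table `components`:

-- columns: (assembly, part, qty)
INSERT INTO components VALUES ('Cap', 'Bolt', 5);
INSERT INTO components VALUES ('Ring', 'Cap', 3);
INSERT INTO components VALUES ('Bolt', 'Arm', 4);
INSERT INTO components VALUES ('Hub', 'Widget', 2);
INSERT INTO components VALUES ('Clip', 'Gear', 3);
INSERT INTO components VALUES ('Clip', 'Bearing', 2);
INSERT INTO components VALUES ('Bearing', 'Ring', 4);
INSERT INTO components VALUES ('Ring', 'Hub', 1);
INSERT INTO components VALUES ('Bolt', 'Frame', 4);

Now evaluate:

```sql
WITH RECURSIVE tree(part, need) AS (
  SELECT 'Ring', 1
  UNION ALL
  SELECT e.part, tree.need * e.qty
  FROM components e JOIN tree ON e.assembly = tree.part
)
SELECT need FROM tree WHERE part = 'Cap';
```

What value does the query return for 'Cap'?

Base: (Ring, need=1).
Iteration 1: components of {Ring} -> Cap = 1*3 = 3, Hub = 1*1 = 1.
Iteration 2: components of {Cap,Hub} -> Bolt = 3*5 = 15, Widget = 1*2 = 2.
Iteration 3: components of {Bolt,Widget} -> Arm = 15*4 = 60, Frame = 15*4 = 60.
Iteration 4: no further components; recursion stops.

3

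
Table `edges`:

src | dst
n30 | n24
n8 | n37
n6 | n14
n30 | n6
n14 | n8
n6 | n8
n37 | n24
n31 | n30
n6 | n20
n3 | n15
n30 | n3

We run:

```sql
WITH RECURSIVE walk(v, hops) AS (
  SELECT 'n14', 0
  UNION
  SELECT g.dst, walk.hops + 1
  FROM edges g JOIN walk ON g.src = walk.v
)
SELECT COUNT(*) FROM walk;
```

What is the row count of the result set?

Base: (n14, hops=0).
Iteration 1: edges from {n14} -> (n8, hops=1).
Iteration 2: edges from {n8} -> (n37, hops=2).
Iteration 3: edges from {n37} -> (n24, hops=3).
Iteration 4: no outgoing edges from {n24}; recursion stops.
Total rows emitted: 4.

4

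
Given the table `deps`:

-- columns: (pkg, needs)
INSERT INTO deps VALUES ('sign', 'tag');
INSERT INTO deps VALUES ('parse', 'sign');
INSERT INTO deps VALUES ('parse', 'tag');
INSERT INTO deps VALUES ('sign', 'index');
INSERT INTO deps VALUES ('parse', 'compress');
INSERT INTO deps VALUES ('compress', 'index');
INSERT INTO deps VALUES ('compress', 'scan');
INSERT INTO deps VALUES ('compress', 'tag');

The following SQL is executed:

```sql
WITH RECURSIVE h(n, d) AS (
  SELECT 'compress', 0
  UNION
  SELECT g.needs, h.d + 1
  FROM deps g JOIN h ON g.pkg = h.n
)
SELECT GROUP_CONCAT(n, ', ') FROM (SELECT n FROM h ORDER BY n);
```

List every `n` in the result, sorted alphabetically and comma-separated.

Base: (compress, d=0).
Iteration 1: edges from {compress} -> (index, d=1), (scan, d=1), (tag, d=1).
Iteration 2: no outgoing edges from {index,scan,tag}; recursion stops.

compress, index, scan, tag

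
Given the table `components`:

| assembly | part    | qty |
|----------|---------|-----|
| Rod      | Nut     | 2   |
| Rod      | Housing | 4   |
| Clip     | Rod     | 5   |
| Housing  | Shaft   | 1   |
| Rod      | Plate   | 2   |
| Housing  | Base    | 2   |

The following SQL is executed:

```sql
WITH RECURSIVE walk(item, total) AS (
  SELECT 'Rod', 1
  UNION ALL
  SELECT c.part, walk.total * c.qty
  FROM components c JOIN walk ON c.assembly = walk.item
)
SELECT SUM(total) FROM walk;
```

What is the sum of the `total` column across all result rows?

Base: (Rod, total=1).
Iteration 1: components of {Rod} -> Housing = 1*4 = 4, Nut = 1*2 = 2, Plate = 1*2 = 2.
Iteration 2: components of {Housing,Nut,Plate} -> Base = 4*2 = 8, Shaft = 4*1 = 4.
Iteration 3: no further components; recursion stops.
SUM(total) = 1 + 2 + 4 + 2 + 4 + 8 = 21.

21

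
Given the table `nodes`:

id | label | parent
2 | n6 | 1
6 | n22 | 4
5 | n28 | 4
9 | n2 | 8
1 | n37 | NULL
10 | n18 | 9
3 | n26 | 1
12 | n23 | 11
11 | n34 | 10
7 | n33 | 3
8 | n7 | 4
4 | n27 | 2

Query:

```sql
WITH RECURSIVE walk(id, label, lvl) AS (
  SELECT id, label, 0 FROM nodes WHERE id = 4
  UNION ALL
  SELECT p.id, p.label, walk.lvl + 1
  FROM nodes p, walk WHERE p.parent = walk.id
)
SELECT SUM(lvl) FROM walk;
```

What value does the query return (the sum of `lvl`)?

Base: id=4 (n27) at lvl 0.
Iteration 1: rows with parent in {4} -> n28 (id 5, lvl 1), n22 (id 6, lvl 1), n7 (id 8, lvl 1).
Iteration 2: rows with parent in {5,6,8} -> n2 (id 9, lvl 2).
Iteration 3: rows with parent in {9} -> n18 (id 10, lvl 3).
Iteration 4: rows with parent in {10} -> n34 (id 11, lvl 4).
Iteration 5: rows with parent in {11} -> n23 (id 12, lvl 5).
Iteration 6: no rows with parent in {12}; recursion stops.
SUM(lvl) = 0 + 1 + 1 + 1 + 2 + 3 + 4 + 5 = 17.

17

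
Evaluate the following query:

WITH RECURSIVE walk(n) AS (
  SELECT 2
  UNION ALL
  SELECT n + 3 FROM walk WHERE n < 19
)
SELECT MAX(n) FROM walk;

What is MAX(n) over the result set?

20

Base: n=2.
Iteration 1: 2 < 19 holds -> n = 2 + 3 = 5.
Iteration 2: 5 < 19 holds -> n = 5 + 3 = 8.
Iteration 3: 8 < 19 holds -> n = 8 + 3 = 11.
Iteration 4: 11 < 19 holds -> n = 11 + 3 = 14.
Iteration 5: 14 < 19 holds -> n = 14 + 3 = 17.
Iteration 6: 17 < 19 holds -> n = 17 + 3 = 20.
Iteration 7: 20 < 19 fails; recursion stops.
n values: 2, 5, 8, 11, 14, 17, 20; the maximum is 20.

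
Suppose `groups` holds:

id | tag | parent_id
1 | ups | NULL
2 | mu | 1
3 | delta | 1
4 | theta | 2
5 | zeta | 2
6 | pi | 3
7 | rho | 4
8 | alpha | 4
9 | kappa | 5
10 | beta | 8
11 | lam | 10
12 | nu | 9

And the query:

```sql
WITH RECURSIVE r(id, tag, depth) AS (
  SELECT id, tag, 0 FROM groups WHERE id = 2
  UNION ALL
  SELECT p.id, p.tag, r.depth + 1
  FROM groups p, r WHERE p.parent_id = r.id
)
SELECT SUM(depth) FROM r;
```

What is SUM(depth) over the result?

Base: id=2 (mu) at depth 0.
Iteration 1: rows with parent_id in {2} -> theta (id 4, depth 1), zeta (id 5, depth 1).
Iteration 2: rows with parent_id in {4,5} -> rho (id 7, depth 2), alpha (id 8, depth 2), kappa (id 9, depth 2).
Iteration 3: rows with parent_id in {7,8,9} -> beta (id 10, depth 3), nu (id 12, depth 3).
Iteration 4: rows with parent_id in {10,12} -> lam (id 11, depth 4).
Iteration 5: no rows with parent_id in {11}; recursion stops.
SUM(depth) = 0 + 1 + 1 + 2 + 2 + 2 + 3 + 3 + 4 = 18.

18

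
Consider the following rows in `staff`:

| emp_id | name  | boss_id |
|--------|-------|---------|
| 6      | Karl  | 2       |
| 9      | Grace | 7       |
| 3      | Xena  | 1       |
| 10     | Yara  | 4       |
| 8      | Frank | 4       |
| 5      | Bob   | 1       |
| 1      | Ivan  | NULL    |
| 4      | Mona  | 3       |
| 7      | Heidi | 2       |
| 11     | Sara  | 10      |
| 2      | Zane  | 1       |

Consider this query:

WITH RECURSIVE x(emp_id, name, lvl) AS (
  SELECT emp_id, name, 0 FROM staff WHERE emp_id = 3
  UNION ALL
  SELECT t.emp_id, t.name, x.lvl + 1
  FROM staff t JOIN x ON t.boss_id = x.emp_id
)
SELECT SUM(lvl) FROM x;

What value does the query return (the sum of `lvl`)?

8

Base: emp_id=3 (Xena) at lvl 0.
Iteration 1: rows with boss_id in {3} -> Mona (id 4, lvl 1).
Iteration 2: rows with boss_id in {4} -> Frank (id 8, lvl 2), Yara (id 10, lvl 2).
Iteration 3: rows with boss_id in {8,10} -> Sara (id 11, lvl 3).
Iteration 4: no rows with boss_id in {11}; recursion stops.
SUM(lvl) = 0 + 1 + 2 + 2 + 3 = 8.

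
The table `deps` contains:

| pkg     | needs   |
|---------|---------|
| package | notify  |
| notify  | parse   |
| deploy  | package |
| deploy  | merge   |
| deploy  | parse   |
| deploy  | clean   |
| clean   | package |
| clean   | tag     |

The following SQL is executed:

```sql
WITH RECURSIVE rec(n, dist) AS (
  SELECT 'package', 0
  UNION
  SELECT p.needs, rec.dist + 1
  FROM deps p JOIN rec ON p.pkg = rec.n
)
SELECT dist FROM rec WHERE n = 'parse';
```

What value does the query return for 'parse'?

2

Base: (package, dist=0).
Iteration 1: edges from {package} -> (notify, dist=1).
Iteration 2: edges from {notify} -> (parse, dist=2).
Iteration 3: no outgoing edges from {parse}; recursion stops.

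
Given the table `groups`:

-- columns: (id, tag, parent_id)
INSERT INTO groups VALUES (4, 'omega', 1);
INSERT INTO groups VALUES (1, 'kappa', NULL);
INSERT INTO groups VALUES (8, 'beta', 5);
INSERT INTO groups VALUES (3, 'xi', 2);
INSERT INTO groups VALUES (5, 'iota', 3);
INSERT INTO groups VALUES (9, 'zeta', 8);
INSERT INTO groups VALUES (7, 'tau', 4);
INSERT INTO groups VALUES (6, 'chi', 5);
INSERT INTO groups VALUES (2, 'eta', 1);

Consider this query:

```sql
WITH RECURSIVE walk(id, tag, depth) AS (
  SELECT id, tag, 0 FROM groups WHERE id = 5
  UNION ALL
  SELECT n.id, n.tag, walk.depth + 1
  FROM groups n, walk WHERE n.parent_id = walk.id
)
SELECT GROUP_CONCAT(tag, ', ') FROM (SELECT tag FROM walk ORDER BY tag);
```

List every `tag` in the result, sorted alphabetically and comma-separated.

beta, chi, iota, zeta

Base: id=5 (iota) at depth 0.
Iteration 1: rows with parent_id in {5} -> chi (id 6, depth 1), beta (id 8, depth 1).
Iteration 2: rows with parent_id in {6,8} -> zeta (id 9, depth 2).
Iteration 3: no rows with parent_id in {9}; recursion stops.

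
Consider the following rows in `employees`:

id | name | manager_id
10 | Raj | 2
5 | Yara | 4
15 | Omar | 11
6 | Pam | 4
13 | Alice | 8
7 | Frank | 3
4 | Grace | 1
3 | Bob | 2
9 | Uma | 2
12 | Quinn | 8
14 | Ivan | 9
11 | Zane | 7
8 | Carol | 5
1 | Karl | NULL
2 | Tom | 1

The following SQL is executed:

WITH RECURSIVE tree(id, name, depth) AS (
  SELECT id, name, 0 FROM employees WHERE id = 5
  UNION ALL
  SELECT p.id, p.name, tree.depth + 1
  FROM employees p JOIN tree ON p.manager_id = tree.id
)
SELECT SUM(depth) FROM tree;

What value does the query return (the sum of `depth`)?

5

Base: id=5 (Yara) at depth 0.
Iteration 1: rows with manager_id in {5} -> Carol (id 8, depth 1).
Iteration 2: rows with manager_id in {8} -> Quinn (id 12, depth 2), Alice (id 13, depth 2).
Iteration 3: no rows with manager_id in {12,13}; recursion stops.
SUM(depth) = 0 + 1 + 2 + 2 = 5.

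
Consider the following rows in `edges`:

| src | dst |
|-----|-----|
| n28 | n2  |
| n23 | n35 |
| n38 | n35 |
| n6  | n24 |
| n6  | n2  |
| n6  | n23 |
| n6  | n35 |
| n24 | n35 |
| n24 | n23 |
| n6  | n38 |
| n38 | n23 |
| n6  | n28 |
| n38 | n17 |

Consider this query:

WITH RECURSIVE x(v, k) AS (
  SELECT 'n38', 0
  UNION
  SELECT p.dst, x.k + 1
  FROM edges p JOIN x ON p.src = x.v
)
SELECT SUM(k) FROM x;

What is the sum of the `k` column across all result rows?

5

Base: (n38, k=0).
Iteration 1: edges from {n38} -> (n17, k=1), (n23, k=1), (n35, k=1).
Iteration 2: edges from {n17,n23,n35} -> (n35, k=2).
Iteration 3: no outgoing edges from {n35}; recursion stops.
SUM(k) = 0 + 1 + 1 + 1 + 2 = 5.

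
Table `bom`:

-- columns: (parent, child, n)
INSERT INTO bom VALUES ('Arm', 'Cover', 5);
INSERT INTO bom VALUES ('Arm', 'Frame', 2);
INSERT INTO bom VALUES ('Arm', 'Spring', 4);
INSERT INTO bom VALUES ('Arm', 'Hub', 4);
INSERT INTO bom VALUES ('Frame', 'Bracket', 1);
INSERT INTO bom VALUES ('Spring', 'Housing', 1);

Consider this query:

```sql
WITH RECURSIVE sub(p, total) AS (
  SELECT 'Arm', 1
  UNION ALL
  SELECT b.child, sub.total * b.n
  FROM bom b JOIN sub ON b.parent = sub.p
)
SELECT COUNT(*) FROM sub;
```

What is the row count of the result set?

7

Base: (Arm, total=1).
Iteration 1: components of {Arm} -> Cover = 1*5 = 5, Frame = 1*2 = 2, Hub = 1*4 = 4, Spring = 1*4 = 4.
Iteration 2: components of {Cover,Frame,Hub,Spring} -> Bracket = 2*1 = 2, Housing = 4*1 = 4.
Iteration 3: no further components; recursion stops.
Total rows emitted: 7.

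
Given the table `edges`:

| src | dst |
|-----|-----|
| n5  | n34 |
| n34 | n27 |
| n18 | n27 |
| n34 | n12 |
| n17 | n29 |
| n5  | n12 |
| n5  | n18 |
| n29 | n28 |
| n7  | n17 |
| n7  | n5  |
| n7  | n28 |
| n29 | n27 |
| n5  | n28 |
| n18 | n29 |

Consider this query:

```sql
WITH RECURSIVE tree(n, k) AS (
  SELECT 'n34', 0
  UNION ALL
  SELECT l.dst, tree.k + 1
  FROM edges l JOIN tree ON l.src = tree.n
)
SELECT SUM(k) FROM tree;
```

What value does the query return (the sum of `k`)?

Base: (n34, k=0).
Iteration 1: edges from {n34} -> (n12, k=1), (n27, k=1).
Iteration 2: no outgoing edges from {n12,n27}; recursion stops.
SUM(k) = 0 + 1 + 1 = 2.

2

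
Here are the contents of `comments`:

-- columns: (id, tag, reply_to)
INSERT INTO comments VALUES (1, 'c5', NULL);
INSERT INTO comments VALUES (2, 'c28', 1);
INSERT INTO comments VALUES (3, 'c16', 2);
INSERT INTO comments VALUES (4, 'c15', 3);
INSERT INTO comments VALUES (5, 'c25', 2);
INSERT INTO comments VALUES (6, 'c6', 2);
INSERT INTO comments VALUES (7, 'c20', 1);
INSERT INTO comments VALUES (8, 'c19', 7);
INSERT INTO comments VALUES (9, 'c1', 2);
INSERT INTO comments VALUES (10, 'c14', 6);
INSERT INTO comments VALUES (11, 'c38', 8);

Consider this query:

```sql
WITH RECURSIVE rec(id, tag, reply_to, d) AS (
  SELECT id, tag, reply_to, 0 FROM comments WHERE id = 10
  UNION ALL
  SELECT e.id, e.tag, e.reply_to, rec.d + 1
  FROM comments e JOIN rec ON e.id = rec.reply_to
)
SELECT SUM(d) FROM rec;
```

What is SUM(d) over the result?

6

Base: id=10 (c14), reply_to=6, d 0.
Iteration 1: join on id=6 -> c6 (id 6, reply_to=2, d 1).
Iteration 2: join on id=2 -> c28 (id 2, reply_to=1, d 2).
Iteration 3: join on id=1 -> c5 (id 1, reply_to=NULL, d 3).
Iteration 4: reply_to is NULL; no match; recursion stops.
SUM(d) = 0 + 1 + 2 + 3 = 6.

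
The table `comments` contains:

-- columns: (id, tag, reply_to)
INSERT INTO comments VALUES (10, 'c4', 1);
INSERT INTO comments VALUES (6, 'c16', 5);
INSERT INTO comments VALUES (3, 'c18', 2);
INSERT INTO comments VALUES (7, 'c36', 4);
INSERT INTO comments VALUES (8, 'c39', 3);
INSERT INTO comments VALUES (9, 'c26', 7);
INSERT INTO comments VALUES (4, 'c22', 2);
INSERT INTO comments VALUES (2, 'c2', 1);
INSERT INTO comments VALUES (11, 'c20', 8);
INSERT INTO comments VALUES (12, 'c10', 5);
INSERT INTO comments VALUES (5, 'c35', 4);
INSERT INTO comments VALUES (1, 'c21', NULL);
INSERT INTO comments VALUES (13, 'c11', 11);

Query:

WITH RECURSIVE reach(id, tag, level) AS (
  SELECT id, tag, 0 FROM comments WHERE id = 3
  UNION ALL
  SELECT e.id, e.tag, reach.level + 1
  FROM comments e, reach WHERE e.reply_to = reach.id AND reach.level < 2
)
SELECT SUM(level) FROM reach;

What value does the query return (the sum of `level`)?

Base: id=3 (c18) at level 0.
Iteration 1: rows with reply_to in {3} -> c39 (id 8, level 1).
Iteration 2: rows with reply_to in {8} -> c20 (id 11, level 2).
Iteration 3: level < 2 fails for all current rows; recursion stops.
SUM(level) = 0 + 1 + 2 = 3.

3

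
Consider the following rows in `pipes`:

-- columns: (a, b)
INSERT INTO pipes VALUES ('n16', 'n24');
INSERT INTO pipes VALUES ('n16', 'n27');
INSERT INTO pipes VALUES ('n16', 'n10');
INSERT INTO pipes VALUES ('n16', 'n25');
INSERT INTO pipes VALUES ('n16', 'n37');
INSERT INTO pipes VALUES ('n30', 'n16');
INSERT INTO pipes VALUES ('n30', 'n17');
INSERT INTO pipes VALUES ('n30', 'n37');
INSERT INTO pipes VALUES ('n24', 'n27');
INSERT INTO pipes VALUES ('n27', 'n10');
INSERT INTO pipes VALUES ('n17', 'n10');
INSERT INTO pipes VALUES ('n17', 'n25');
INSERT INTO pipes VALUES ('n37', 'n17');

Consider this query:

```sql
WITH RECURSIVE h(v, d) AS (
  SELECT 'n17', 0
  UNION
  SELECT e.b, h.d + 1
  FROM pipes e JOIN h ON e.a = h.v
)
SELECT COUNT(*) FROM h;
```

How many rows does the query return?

Base: (n17, d=0).
Iteration 1: edges from {n17} -> (n10, d=1), (n25, d=1).
Iteration 2: no outgoing edges from {n10,n25}; recursion stops.
Total rows emitted: 3.

3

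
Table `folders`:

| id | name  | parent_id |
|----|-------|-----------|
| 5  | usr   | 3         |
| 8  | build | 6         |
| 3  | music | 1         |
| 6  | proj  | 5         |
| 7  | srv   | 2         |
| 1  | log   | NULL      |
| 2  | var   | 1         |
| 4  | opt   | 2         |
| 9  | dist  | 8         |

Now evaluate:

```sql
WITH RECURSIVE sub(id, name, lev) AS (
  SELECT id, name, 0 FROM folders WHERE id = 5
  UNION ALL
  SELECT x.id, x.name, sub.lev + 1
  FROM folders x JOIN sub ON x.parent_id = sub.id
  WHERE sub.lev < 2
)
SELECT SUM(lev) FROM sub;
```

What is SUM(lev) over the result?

3

Base: id=5 (usr) at lev 0.
Iteration 1: rows with parent_id in {5} -> proj (id 6, lev 1).
Iteration 2: rows with parent_id in {6} -> build (id 8, lev 2).
Iteration 3: lev < 2 fails for all current rows; recursion stops.
SUM(lev) = 0 + 1 + 2 = 3.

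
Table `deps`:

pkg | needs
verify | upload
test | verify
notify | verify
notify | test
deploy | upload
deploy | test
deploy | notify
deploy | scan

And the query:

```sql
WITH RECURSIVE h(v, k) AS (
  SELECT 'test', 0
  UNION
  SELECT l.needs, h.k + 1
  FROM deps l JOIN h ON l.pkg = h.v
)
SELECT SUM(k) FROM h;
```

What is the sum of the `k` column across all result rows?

Base: (test, k=0).
Iteration 1: edges from {test} -> (verify, k=1).
Iteration 2: edges from {verify} -> (upload, k=2).
Iteration 3: no outgoing edges from {upload}; recursion stops.
SUM(k) = 0 + 1 + 2 = 3.

3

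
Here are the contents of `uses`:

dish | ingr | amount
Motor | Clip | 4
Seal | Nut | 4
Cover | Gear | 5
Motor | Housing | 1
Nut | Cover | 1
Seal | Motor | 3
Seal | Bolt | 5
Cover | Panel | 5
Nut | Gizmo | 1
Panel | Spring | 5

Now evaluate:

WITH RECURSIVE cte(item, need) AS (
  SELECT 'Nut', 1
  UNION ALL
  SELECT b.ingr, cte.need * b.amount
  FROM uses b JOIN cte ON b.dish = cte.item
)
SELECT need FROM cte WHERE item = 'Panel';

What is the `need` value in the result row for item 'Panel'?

Base: (Nut, need=1).
Iteration 1: components of {Nut} -> Cover = 1*1 = 1, Gizmo = 1*1 = 1.
Iteration 2: components of {Cover,Gizmo} -> Gear = 1*5 = 5, Panel = 1*5 = 5.
Iteration 3: components of {Gear,Panel} -> Spring = 5*5 = 25.
Iteration 4: no further components; recursion stops.

5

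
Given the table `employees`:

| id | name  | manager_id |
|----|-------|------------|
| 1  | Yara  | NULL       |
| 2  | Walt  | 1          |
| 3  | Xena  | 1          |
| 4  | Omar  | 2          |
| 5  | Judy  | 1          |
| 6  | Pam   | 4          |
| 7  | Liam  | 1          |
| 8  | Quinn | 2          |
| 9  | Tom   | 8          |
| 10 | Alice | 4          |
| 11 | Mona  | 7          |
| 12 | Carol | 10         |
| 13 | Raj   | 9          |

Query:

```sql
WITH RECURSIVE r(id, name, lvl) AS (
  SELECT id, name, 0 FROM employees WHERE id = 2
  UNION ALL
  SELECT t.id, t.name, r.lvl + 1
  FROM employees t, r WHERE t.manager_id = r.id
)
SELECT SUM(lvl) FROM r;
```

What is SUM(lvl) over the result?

14

Base: id=2 (Walt) at lvl 0.
Iteration 1: rows with manager_id in {2} -> Omar (id 4, lvl 1), Quinn (id 8, lvl 1).
Iteration 2: rows with manager_id in {4,8} -> Pam (id 6, lvl 2), Tom (id 9, lvl 2), Alice (id 10, lvl 2).
Iteration 3: rows with manager_id in {6,9,10} -> Carol (id 12, lvl 3), Raj (id 13, lvl 3).
Iteration 4: no rows with manager_id in {12,13}; recursion stops.
SUM(lvl) = 0 + 1 + 1 + 2 + 2 + 2 + 3 + 3 = 14.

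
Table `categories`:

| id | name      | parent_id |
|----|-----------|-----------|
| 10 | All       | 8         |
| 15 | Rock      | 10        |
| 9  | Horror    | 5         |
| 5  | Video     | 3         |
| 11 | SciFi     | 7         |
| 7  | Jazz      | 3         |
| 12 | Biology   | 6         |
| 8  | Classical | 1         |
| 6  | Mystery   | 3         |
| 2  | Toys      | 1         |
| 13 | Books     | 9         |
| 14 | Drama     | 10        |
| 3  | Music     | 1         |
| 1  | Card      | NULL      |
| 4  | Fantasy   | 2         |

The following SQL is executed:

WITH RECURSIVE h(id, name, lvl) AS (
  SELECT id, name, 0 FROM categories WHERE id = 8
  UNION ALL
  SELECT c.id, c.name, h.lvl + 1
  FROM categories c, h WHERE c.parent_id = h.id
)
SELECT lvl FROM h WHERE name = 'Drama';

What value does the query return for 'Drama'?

2

Base: id=8 (Classical) at lvl 0.
Iteration 1: rows with parent_id in {8} -> All (id 10, lvl 1).
Iteration 2: rows with parent_id in {10} -> Drama (id 14, lvl 2), Rock (id 15, lvl 2).
Iteration 3: no rows with parent_id in {14,15}; recursion stops.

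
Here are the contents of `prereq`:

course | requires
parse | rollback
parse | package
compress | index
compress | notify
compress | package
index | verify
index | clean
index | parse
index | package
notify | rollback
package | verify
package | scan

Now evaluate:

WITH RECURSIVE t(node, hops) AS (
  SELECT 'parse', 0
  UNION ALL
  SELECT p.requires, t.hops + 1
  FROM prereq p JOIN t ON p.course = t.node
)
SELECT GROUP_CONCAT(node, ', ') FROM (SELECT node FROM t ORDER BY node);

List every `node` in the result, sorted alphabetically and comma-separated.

package, parse, rollback, scan, verify

Base: (parse, hops=0).
Iteration 1: edges from {parse} -> (package, hops=1), (rollback, hops=1).
Iteration 2: edges from {package,rollback} -> (scan, hops=2), (verify, hops=2).
Iteration 3: no outgoing edges from {scan,verify}; recursion stops.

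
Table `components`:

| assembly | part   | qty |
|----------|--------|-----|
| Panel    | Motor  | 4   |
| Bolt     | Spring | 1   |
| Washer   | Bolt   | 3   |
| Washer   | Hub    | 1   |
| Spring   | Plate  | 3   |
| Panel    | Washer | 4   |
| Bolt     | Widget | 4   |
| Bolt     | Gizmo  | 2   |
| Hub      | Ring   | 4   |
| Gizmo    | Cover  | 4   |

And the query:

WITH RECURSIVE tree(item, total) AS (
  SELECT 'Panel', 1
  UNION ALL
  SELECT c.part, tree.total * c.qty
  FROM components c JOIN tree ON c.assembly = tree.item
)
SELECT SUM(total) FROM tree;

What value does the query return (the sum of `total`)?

Base: (Panel, total=1).
Iteration 1: components of {Panel} -> Motor = 1*4 = 4, Washer = 1*4 = 4.
Iteration 2: components of {Motor,Washer} -> Bolt = 4*3 = 12, Hub = 4*1 = 4.
Iteration 3: components of {Bolt,Hub} -> Gizmo = 12*2 = 24, Ring = 4*4 = 16, Spring = 12*1 = 12, Widget = 12*4 = 48.
Iteration 4: components of {Gizmo,Ring,Spring,Widget} -> Cover = 24*4 = 96, Plate = 12*3 = 36.
Iteration 5: no further components; recursion stops.
SUM(total) = 1 + 4 + 4 + 4 + 12 + 16 + 24 + 48 + 12 + 96 + 36 = 257.

257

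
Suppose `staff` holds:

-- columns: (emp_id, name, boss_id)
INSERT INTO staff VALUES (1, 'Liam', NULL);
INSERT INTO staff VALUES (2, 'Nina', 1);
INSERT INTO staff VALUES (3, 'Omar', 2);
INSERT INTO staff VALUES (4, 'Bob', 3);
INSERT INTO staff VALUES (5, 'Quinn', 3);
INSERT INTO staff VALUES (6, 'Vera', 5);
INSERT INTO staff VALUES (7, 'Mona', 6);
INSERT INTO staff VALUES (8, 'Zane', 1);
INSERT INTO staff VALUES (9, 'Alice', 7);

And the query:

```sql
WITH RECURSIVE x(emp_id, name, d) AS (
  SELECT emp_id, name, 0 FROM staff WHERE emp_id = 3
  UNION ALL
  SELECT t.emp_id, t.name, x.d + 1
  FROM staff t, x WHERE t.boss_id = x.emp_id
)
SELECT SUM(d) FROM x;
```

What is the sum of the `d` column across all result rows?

11

Base: emp_id=3 (Omar) at d 0.
Iteration 1: rows with boss_id in {3} -> Bob (id 4, d 1), Quinn (id 5, d 1).
Iteration 2: rows with boss_id in {4,5} -> Vera (id 6, d 2).
Iteration 3: rows with boss_id in {6} -> Mona (id 7, d 3).
Iteration 4: rows with boss_id in {7} -> Alice (id 9, d 4).
Iteration 5: no rows with boss_id in {9}; recursion stops.
SUM(d) = 0 + 1 + 1 + 2 + 3 + 4 = 11.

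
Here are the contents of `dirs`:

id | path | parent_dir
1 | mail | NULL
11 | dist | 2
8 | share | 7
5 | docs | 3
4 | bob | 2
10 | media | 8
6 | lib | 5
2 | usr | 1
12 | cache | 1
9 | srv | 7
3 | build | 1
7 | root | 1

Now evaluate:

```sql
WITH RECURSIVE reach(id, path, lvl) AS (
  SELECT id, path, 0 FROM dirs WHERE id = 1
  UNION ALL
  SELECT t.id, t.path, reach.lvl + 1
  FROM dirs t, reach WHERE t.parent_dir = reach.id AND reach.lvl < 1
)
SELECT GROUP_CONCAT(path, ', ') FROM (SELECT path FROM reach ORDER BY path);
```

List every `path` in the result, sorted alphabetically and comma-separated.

Base: id=1 (mail) at lvl 0.
Iteration 1: rows with parent_dir in {1} -> usr (id 2, lvl 1), build (id 3, lvl 1), root (id 7, lvl 1), cache (id 12, lvl 1).
Iteration 2: lvl < 1 fails for all current rows; recursion stops.

build, cache, mail, root, usr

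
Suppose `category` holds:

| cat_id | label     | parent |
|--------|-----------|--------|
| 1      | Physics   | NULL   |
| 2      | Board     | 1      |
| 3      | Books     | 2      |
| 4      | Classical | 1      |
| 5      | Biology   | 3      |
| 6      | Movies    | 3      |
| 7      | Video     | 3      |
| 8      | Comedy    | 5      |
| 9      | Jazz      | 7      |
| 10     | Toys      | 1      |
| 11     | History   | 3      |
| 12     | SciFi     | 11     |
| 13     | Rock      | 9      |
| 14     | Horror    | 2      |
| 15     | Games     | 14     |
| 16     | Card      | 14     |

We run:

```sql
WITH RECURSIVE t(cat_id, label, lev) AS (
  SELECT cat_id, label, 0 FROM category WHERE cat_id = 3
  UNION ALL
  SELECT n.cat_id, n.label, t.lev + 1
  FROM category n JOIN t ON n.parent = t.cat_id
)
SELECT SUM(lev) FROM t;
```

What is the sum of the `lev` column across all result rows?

Base: cat_id=3 (Books) at lev 0.
Iteration 1: rows with parent in {3} -> Biology (id 5, lev 1), Movies (id 6, lev 1), Video (id 7, lev 1), History (id 11, lev 1).
Iteration 2: rows with parent in {5,6,7,11} -> Comedy (id 8, lev 2), Jazz (id 9, lev 2), SciFi (id 12, lev 2).
Iteration 3: rows with parent in {8,9,12} -> Rock (id 13, lev 3).
Iteration 4: no rows with parent in {13}; recursion stops.
SUM(lev) = 0 + 1 + 1 + 1 + 1 + 2 + 2 + 2 + 3 = 13.

13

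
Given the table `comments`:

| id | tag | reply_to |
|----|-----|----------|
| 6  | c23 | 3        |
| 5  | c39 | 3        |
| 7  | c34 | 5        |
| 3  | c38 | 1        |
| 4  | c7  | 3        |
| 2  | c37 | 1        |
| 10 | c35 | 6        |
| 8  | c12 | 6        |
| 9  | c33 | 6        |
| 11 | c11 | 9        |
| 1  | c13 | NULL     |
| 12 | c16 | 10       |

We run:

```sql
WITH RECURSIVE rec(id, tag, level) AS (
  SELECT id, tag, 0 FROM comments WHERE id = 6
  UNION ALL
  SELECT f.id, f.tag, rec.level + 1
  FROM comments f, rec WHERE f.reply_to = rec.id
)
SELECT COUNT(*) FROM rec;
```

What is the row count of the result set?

Base: id=6 (c23) at level 0.
Iteration 1: rows with reply_to in {6} -> c12 (id 8, level 1), c33 (id 9, level 1), c35 (id 10, level 1).
Iteration 2: rows with reply_to in {8,9,10} -> c11 (id 11, level 2), c16 (id 12, level 2).
Iteration 3: no rows with reply_to in {11,12}; recursion stops.
Total rows emitted: 6.

6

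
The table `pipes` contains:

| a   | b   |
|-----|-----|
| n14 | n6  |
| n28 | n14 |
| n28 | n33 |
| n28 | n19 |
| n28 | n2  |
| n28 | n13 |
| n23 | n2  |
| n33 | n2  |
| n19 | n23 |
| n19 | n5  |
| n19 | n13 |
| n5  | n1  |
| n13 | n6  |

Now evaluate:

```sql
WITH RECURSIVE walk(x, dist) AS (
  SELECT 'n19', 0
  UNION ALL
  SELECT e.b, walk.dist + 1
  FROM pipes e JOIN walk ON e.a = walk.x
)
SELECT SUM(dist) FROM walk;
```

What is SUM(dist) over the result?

9

Base: (n19, dist=0).
Iteration 1: edges from {n19} -> (n13, dist=1), (n23, dist=1), (n5, dist=1).
Iteration 2: edges from {n13,n23,n5} -> (n1, dist=2), (n2, dist=2), (n6, dist=2).
Iteration 3: no outgoing edges from {n1,n2,n6}; recursion stops.
SUM(dist) = 0 + 1 + 1 + 1 + 2 + 2 + 2 = 9.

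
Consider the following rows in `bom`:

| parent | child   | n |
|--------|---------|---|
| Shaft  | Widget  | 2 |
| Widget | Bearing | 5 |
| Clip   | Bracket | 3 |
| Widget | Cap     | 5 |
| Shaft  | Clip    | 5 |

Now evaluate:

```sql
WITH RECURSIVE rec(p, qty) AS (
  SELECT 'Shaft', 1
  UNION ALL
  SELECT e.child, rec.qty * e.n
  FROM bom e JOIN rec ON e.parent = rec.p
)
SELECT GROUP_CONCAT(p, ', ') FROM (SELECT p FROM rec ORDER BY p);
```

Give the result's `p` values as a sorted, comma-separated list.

Base: (Shaft, qty=1).
Iteration 1: components of {Shaft} -> Clip = 1*5 = 5, Widget = 1*2 = 2.
Iteration 2: components of {Clip,Widget} -> Bearing = 2*5 = 10, Bracket = 5*3 = 15, Cap = 2*5 = 10.
Iteration 3: no further components; recursion stops.

Bearing, Bracket, Cap, Clip, Shaft, Widget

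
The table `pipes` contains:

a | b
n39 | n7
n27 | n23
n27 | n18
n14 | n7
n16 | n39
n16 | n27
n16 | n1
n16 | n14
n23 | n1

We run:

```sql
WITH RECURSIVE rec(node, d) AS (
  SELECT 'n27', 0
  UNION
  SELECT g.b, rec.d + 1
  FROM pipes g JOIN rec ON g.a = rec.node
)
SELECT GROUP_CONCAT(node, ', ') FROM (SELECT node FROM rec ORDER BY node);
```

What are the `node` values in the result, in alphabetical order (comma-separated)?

n1, n18, n23, n27

Base: (n27, d=0).
Iteration 1: edges from {n27} -> (n18, d=1), (n23, d=1).
Iteration 2: edges from {n18,n23} -> (n1, d=2).
Iteration 3: no outgoing edges from {n1}; recursion stops.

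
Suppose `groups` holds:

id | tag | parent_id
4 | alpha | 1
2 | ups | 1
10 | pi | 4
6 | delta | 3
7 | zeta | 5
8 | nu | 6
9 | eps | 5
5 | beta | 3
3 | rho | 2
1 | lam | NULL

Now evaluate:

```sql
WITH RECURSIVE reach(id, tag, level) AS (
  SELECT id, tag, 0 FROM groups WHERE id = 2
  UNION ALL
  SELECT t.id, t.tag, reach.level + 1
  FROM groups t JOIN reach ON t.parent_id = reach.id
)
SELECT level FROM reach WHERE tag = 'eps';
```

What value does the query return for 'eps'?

Base: id=2 (ups) at level 0.
Iteration 1: rows with parent_id in {2} -> rho (id 3, level 1).
Iteration 2: rows with parent_id in {3} -> beta (id 5, level 2), delta (id 6, level 2).
Iteration 3: rows with parent_id in {5,6} -> zeta (id 7, level 3), nu (id 8, level 3), eps (id 9, level 3).
Iteration 4: no rows with parent_id in {7,8,9}; recursion stops.

3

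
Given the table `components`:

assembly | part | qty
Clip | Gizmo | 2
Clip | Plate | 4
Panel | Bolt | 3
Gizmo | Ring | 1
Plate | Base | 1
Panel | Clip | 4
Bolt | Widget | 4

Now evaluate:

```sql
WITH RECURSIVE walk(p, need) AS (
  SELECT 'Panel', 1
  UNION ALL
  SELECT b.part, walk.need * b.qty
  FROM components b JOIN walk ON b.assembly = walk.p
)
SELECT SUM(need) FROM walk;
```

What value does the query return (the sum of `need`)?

Base: (Panel, need=1).
Iteration 1: components of {Panel} -> Bolt = 1*3 = 3, Clip = 1*4 = 4.
Iteration 2: components of {Bolt,Clip} -> Gizmo = 4*2 = 8, Plate = 4*4 = 16, Widget = 3*4 = 12.
Iteration 3: components of {Gizmo,Plate,Widget} -> Base = 16*1 = 16, Ring = 8*1 = 8.
Iteration 4: no further components; recursion stops.
SUM(need) = 1 + 4 + 3 + 8 + 16 + 12 + 8 + 16 = 68.

68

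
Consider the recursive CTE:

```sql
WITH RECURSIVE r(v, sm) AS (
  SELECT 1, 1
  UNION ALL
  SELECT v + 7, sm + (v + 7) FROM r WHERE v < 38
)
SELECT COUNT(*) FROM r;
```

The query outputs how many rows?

7

Base: v=1, sm=1.
Iteration 1: 1 < 38 holds -> v = 1 + 7 = 8, sm = 1 + 8 = 9.
Iteration 2: 8 < 38 holds -> v = 8 + 7 = 15, sm = 9 + 15 = 24.
Iteration 3: 15 < 38 holds -> v = 15 + 7 = 22, sm = 24 + 22 = 46.
Iteration 4: 22 < 38 holds -> v = 22 + 7 = 29, sm = 46 + 29 = 75.
Iteration 5: 29 < 38 holds -> v = 29 + 7 = 36, sm = 75 + 36 = 111.
Iteration 6: 36 < 38 holds -> v = 36 + 7 = 43, sm = 111 + 43 = 154.
Iteration 7: 43 < 38 fails; recursion stops.
Total rows emitted: 7.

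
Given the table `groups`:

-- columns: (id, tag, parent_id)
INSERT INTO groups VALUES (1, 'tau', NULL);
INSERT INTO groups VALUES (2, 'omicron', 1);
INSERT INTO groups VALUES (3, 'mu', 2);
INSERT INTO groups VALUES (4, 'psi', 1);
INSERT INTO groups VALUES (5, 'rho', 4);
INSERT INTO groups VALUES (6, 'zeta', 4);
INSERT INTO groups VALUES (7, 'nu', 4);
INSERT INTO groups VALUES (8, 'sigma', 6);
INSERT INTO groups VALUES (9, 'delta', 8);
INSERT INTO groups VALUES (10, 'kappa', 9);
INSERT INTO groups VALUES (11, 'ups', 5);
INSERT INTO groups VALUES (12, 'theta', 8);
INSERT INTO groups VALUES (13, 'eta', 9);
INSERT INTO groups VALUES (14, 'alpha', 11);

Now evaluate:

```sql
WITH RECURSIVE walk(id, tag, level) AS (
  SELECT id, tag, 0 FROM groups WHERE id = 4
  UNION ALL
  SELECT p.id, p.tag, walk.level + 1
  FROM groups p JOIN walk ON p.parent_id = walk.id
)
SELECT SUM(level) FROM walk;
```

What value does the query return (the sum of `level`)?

Base: id=4 (psi) at level 0.
Iteration 1: rows with parent_id in {4} -> rho (id 5, level 1), zeta (id 6, level 1), nu (id 7, level 1).
Iteration 2: rows with parent_id in {5,6,7} -> sigma (id 8, level 2), ups (id 11, level 2).
Iteration 3: rows with parent_id in {8,11} -> delta (id 9, level 3), theta (id 12, level 3), alpha (id 14, level 3).
Iteration 4: rows with parent_id in {9,12,14} -> kappa (id 10, level 4), eta (id 13, level 4).
Iteration 5: no rows with parent_id in {10,13}; recursion stops.
SUM(level) = 0 + 1 + 1 + 1 + 2 + 2 + 3 + 3 + 3 + 4 + 4 = 24.

24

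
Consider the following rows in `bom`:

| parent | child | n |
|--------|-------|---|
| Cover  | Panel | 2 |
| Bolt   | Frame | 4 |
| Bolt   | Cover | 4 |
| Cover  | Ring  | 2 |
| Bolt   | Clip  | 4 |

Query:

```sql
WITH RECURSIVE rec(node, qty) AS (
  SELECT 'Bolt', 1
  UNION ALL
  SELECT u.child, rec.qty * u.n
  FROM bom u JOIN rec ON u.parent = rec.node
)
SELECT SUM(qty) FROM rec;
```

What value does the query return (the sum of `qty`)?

29

Base: (Bolt, qty=1).
Iteration 1: components of {Bolt} -> Clip = 1*4 = 4, Cover = 1*4 = 4, Frame = 1*4 = 4.
Iteration 2: components of {Clip,Cover,Frame} -> Panel = 4*2 = 8, Ring = 4*2 = 8.
Iteration 3: no further components; recursion stops.
SUM(qty) = 1 + 4 + 4 + 4 + 8 + 8 = 29.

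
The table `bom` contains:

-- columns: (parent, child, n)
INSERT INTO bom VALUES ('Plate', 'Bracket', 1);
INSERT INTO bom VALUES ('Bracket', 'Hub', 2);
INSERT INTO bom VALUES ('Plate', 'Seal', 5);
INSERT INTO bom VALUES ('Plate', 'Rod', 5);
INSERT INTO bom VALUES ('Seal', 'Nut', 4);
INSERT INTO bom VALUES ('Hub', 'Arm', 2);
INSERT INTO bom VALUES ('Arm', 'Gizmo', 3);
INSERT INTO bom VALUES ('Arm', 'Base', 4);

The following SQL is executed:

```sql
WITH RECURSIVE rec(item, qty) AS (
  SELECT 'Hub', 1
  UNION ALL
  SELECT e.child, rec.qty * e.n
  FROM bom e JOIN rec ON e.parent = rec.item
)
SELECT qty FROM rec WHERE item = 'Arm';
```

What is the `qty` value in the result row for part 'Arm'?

2

Base: (Hub, qty=1).
Iteration 1: components of {Hub} -> Arm = 1*2 = 2.
Iteration 2: components of {Arm} -> Base = 2*4 = 8, Gizmo = 2*3 = 6.
Iteration 3: no further components; recursion stops.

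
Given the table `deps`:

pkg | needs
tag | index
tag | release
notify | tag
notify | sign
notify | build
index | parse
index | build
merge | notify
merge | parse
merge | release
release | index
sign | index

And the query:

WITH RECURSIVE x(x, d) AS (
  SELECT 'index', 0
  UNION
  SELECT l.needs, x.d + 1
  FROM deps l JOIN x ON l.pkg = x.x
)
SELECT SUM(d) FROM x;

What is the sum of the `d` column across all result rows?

Base: (index, d=0).
Iteration 1: edges from {index} -> (build, d=1), (parse, d=1).
Iteration 2: no outgoing edges from {build,parse}; recursion stops.
SUM(d) = 0 + 1 + 1 = 2.

2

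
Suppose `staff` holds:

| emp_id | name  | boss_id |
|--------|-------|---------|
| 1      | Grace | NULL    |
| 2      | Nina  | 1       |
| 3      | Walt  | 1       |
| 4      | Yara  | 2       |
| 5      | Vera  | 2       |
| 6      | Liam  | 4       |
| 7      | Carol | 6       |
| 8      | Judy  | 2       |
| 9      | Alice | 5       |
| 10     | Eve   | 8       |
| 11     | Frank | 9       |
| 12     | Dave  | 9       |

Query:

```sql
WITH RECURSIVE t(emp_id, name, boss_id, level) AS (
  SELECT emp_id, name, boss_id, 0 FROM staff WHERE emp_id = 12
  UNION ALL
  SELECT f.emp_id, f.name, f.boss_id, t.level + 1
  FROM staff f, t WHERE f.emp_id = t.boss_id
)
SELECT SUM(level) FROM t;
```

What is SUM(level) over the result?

10

Base: emp_id=12 (Dave), boss_id=9, level 0.
Iteration 1: join on emp_id=9 -> Alice (id 9, boss_id=5, level 1).
Iteration 2: join on emp_id=5 -> Vera (id 5, boss_id=2, level 2).
Iteration 3: join on emp_id=2 -> Nina (id 2, boss_id=1, level 3).
Iteration 4: join on emp_id=1 -> Grace (id 1, boss_id=NULL, level 4).
Iteration 5: boss_id is NULL; no match; recursion stops.
SUM(level) = 0 + 1 + 2 + 3 + 4 = 10.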